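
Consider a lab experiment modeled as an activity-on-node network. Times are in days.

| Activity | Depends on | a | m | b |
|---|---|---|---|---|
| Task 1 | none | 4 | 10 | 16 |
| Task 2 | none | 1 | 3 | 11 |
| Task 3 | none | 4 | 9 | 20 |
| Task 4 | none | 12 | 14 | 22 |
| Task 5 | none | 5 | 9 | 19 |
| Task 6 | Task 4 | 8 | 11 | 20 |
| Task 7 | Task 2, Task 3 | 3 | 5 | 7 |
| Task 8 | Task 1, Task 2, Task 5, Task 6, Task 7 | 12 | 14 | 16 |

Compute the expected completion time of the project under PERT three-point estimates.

41 days

te_Task 1 = (4 + 4·10 + 16)/6 = 60/6 = 10
te_Task 2 = (1 + 4·3 + 11)/6 = 24/6 = 4
te_Task 3 = (4 + 4·9 + 20)/6 = 60/6 = 10
te_Task 4 = (12 + 4·14 + 22)/6 = 90/6 = 15
te_Task 5 = (5 + 4·9 + 19)/6 = 60/6 = 10
te_Task 6 = (8 + 4·11 + 20)/6 = 72/6 = 12
te_Task 7 = (3 + 4·5 + 7)/6 = 30/6 = 5
te_Task 8 = (12 + 4·14 + 16)/6 = 84/6 = 14

Forward pass:
ES_Task 1 = 0; EF_Task 1 = 10
ES_Task 2 = 0; EF_Task 2 = 4
ES_Task 3 = 0; EF_Task 3 = 10
ES_Task 4 = 0; EF_Task 4 = 15
ES_Task 5 = 0; EF_Task 5 = 10
ES_Task 6 = 15; EF_Task 6 = 15+12 = 27
ES_Task 7 = max(EF_Task 2=4, EF_Task 3=10) = 10; EF_Task 7 = 10+5 = 15
ES_Task 8 = max(EF_Task 1=10, EF_Task 2=4, EF_Task 5=10, EF_Task 6=27, EF_Task 7=15) = 27; EF_Task 8 = 27+14 = 41
Expected project duration μ = 41 days. Critical path: Task 4 → Task 6 → Task 8.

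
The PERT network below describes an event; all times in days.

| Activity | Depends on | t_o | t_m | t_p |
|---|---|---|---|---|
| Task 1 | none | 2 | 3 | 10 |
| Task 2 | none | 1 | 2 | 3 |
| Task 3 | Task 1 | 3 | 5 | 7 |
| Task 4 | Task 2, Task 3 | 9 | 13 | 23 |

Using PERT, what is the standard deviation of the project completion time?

2.77 days

te_Task 1 = (2 + 4·3 + 10)/6 = 24/6 = 4; σ²_Task 1 = ((10−2)/6)² = 1.778
te_Task 2 = (1 + 4·2 + 3)/6 = 12/6 = 2; σ²_Task 2 = ((3−1)/6)² = 0.111
te_Task 3 = (3 + 4·5 + 7)/6 = 30/6 = 5; σ²_Task 3 = ((7−3)/6)² = 0.444
te_Task 4 = (9 + 4·13 + 23)/6 = 84/6 = 14; σ²_Task 4 = ((23−9)/6)² = 5.444

Forward pass:
ES_Task 1 = 0; EF_Task 1 = 4
ES_Task 2 = 0; EF_Task 2 = 2
ES_Task 3 = 4; EF_Task 3 = 4+5 = 9
ES_Task 4 = max(EF_Task 2=2, EF_Task 3=9) = 9; EF_Task 4 = 9+14 = 23
Expected project duration μ = 23 days. Critical path: Task 1 → Task 3 → Task 4.

Variance along critical path = 1.778 + 0.444 + 5.444 = 7.667
σ = √7.667 = 2.769 days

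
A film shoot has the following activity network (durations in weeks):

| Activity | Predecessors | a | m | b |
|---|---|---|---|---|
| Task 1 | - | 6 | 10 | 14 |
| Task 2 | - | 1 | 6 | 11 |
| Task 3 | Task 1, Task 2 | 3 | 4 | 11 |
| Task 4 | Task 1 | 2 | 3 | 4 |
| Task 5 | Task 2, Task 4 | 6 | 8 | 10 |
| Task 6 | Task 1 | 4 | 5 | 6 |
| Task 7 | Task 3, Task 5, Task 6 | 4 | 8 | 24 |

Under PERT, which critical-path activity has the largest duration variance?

Task 7

te_Task 1 = (6 + 4·10 + 14)/6 = 60/6 = 10; σ²_Task 1 = ((14−6)/6)² = 1.778
te_Task 2 = (1 + 4·6 + 11)/6 = 36/6 = 6; σ²_Task 2 = ((11−1)/6)² = 2.778
te_Task 3 = (3 + 4·4 + 11)/6 = 30/6 = 5; σ²_Task 3 = ((11−3)/6)² = 1.778
te_Task 4 = (2 + 4·3 + 4)/6 = 18/6 = 3; σ²_Task 4 = ((4−2)/6)² = 0.111
te_Task 5 = (6 + 4·8 + 10)/6 = 48/6 = 8; σ²_Task 5 = ((10−6)/6)² = 0.444
te_Task 6 = (4 + 4·5 + 6)/6 = 30/6 = 5; σ²_Task 6 = ((6−4)/6)² = 0.111
te_Task 7 = (4 + 4·8 + 24)/6 = 60/6 = 10; σ²_Task 7 = ((24−4)/6)² = 11.111

Forward pass:
ES_Task 1 = 0; EF_Task 1 = 10
ES_Task 2 = 0; EF_Task 2 = 6
ES_Task 3 = max(EF_Task 1=10, EF_Task 2=6) = 10; EF_Task 3 = 10+5 = 15
ES_Task 4 = 10; EF_Task 4 = 10+3 = 13
ES_Task 5 = max(EF_Task 2=6, EF_Task 4=13) = 13; EF_Task 5 = 13+8 = 21
ES_Task 6 = 10; EF_Task 6 = 10+5 = 15
ES_Task 7 = max(EF_Task 3=15, EF_Task 5=21, EF_Task 6=15) = 21; EF_Task 7 = 21+10 = 31
Expected project duration μ = 31 weeks. Critical path: Task 1 → Task 4 → Task 5 → Task 7.

Variances on critical path: σ²_Task 1=1.778, σ²_Task 4=0.111, σ²_Task 5=0.444, σ²_Task 7=11.111.
Largest is σ²_Task 7 = 11.111.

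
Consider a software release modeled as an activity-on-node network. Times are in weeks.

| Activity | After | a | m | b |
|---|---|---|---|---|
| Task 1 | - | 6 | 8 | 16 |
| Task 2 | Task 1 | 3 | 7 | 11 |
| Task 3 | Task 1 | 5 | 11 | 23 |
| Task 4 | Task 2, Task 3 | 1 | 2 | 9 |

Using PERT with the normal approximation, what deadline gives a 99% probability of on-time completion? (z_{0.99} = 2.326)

32.6 weeks

te_Task 1 = (6 + 4·8 + 16)/6 = 54/6 = 9; σ²_Task 1 = ((16−6)/6)² = 2.778
te_Task 2 = (3 + 4·7 + 11)/6 = 42/6 = 7; σ²_Task 2 = ((11−3)/6)² = 1.778
te_Task 3 = (5 + 4·11 + 23)/6 = 72/6 = 12; σ²_Task 3 = ((23−5)/6)² = 9.000
te_Task 4 = (1 + 4·2 + 9)/6 = 18/6 = 3; σ²_Task 4 = ((9−1)/6)² = 1.778

Forward pass:
ES_Task 1 = 0; EF_Task 1 = 9
ES_Task 2 = 9; EF_Task 2 = 9+7 = 16
ES_Task 3 = 9; EF_Task 3 = 9+12 = 21
ES_Task 4 = max(EF_Task 2=16, EF_Task 3=21) = 21; EF_Task 4 = 21+3 = 24
Expected project duration μ = 24 weeks. Critical path: Task 1 → Task 3 → Task 4.

Variance along critical path = 2.778 + 9.000 + 1.778 = 13.556; σ = 3.682 weeks.
D = μ + z·σ = 24 + 2.326·3.682 = 32.6 weeks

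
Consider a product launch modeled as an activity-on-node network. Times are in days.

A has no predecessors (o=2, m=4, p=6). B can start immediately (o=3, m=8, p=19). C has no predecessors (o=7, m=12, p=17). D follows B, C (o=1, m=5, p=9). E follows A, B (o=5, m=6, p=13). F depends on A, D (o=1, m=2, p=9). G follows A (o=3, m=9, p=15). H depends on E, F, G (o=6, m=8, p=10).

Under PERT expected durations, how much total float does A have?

7 days

te_A = (2 + 4·4 + 6)/6 = 24/6 = 4
te_B = (3 + 4·8 + 19)/6 = 54/6 = 9
te_C = (7 + 4·12 + 17)/6 = 72/6 = 12
te_D = (1 + 4·5 + 9)/6 = 30/6 = 5
te_E = (5 + 4·6 + 13)/6 = 42/6 = 7
te_F = (1 + 4·2 + 9)/6 = 18/6 = 3
te_G = (3 + 4·9 + 15)/6 = 54/6 = 9
te_H = (6 + 4·8 + 10)/6 = 48/6 = 8

Forward pass:
ES_A = 0; EF_A = 4
ES_B = 0; EF_B = 9
ES_C = 0; EF_C = 12
ES_D = max(EF_B=9, EF_C=12) = 12; EF_D = 12+5 = 17
ES_E = max(EF_A=4, EF_B=9) = 9; EF_E = 9+7 = 16
ES_F = max(EF_A=4, EF_D=17) = 17; EF_F = 17+3 = 20
ES_G = 4; EF_G = 4+9 = 13
ES_H = max(EF_E=16, EF_F=20, EF_G=13) = 20; EF_H = 20+8 = 28
Expected project duration μ = 28 days. Critical path: C → D → F → H.

Backward pass:
LF_H = 28; LS_H = 28−8 = 20
LF_G = LS_H = 20; LS_G = 20−9 = 11
LF_F = LS_H = 20; LS_F = 20−3 = 17
LF_E = LS_H = 20; LS_E = 20−7 = 13
LF_D = LS_F = 17; LS_D = 17−5 = 12
LF_C = LS_D = 12; LS_C = 12−12 = 0
LF_B = min(LS_D=12, LS_E=13) = 12; LS_B = 12−9 = 3
LF_A = min(LS_E=13, LS_F=17, LS_G=11) = 11; LS_A = 11−4 = 7
Slack_A = LS_A − ES_A = 7 − 0 = 7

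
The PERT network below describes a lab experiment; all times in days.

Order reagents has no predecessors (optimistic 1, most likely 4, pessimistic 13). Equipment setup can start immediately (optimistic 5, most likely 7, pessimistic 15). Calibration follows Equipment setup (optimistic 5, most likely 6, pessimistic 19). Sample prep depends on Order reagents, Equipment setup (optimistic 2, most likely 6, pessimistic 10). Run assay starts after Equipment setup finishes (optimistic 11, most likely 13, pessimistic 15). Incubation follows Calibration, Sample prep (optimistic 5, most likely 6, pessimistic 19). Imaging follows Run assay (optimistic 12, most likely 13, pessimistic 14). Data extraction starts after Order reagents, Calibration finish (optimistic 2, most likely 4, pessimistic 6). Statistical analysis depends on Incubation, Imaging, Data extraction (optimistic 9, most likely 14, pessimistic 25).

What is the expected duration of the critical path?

49 days

te_Order reagents = (1 + 4·4 + 13)/6 = 30/6 = 5
te_Equipment setup = (5 + 4·7 + 15)/6 = 48/6 = 8
te_Calibration = (5 + 4·6 + 19)/6 = 48/6 = 8
te_Sample prep = (2 + 4·6 + 10)/6 = 36/6 = 6
te_Run assay = (11 + 4·13 + 15)/6 = 78/6 = 13
te_Incubation = (5 + 4·6 + 19)/6 = 48/6 = 8
te_Imaging = (12 + 4·13 + 14)/6 = 78/6 = 13
te_Data extraction = (2 + 4·4 + 6)/6 = 24/6 = 4
te_Statistical analysis = (9 + 4·14 + 25)/6 = 90/6 = 15

Forward pass:
ES_Order reagents = 0; EF_Order reagents = 5
ES_Equipment setup = 0; EF_Equipment setup = 8
ES_Calibration = 8; EF_Calibration = 8+8 = 16
ES_Sample prep = max(EF_Order reagents=5, EF_Equipment setup=8) = 8; EF_Sample prep = 8+6 = 14
ES_Run assay = 8; EF_Run assay = 8+13 = 21
ES_Incubation = max(EF_Calibration=16, EF_Sample prep=14) = 16; EF_Incubation = 16+8 = 24
ES_Imaging = 21; EF_Imaging = 21+13 = 34
ES_Data extraction = max(EF_Order reagents=5, EF_Calibration=16) = 16; EF_Data extraction = 16+4 = 20
ES_Statistical analysis = max(EF_Incubation=24, EF_Imaging=34, EF_Data extraction=20) = 34; EF_Statistical analysis = 34+15 = 49
Expected project duration μ = 49 days. Critical path: Equipment setup → Run assay → Imaging → Statistical analysis.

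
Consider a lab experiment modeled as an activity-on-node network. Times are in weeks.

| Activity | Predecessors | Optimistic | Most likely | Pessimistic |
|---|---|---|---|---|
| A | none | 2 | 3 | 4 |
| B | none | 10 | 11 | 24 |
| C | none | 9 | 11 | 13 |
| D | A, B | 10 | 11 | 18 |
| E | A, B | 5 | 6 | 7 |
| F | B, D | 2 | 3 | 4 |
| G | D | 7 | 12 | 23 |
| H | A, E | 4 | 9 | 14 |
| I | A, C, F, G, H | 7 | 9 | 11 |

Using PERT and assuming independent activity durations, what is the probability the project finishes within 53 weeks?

0.941

te_A = (2 + 4·3 + 4)/6 = 18/6 = 3; σ²_A = ((4−2)/6)² = 0.111
te_B = (10 + 4·11 + 24)/6 = 78/6 = 13; σ²_B = ((24−10)/6)² = 5.444
te_C = (9 + 4·11 + 13)/6 = 66/6 = 11; σ²_C = ((13−9)/6)² = 0.444
te_D = (10 + 4·11 + 18)/6 = 72/6 = 12; σ²_D = ((18−10)/6)² = 1.778
te_E = (5 + 4·6 + 7)/6 = 36/6 = 6; σ²_E = ((7−5)/6)² = 0.111
te_F = (2 + 4·3 + 4)/6 = 18/6 = 3; σ²_F = ((4−2)/6)² = 0.111
te_G = (7 + 4·12 + 23)/6 = 78/6 = 13; σ²_G = ((23−7)/6)² = 7.111
te_H = (4 + 4·9 + 14)/6 = 54/6 = 9; σ²_H = ((14−4)/6)² = 2.778
te_I = (7 + 4·9 + 11)/6 = 54/6 = 9; σ²_I = ((11−7)/6)² = 0.444

Forward pass:
ES_A = 0; EF_A = 3
ES_B = 0; EF_B = 13
ES_C = 0; EF_C = 11
ES_D = max(EF_A=3, EF_B=13) = 13; EF_D = 13+12 = 25
ES_E = max(EF_A=3, EF_B=13) = 13; EF_E = 13+6 = 19
ES_F = max(EF_B=13, EF_D=25) = 25; EF_F = 25+3 = 28
ES_G = 25; EF_G = 25+13 = 38
ES_H = max(EF_A=3, EF_E=19) = 19; EF_H = 19+9 = 28
ES_I = max(EF_A=3, EF_C=11, EF_F=28, EF_G=38, EF_H=28) = 38; EF_I = 38+9 = 47
Expected project duration μ = 47 weeks. Critical path: B → D → G → I.

Variance along critical path = 5.444 + 1.778 + 7.111 + 0.444 = 14.778; σ = √14.778 = 3.844 weeks.
Z = (53 − 47) / 3.844 = 1.561
P(T ≤ 53) = Φ(1.561) ≈ 0.941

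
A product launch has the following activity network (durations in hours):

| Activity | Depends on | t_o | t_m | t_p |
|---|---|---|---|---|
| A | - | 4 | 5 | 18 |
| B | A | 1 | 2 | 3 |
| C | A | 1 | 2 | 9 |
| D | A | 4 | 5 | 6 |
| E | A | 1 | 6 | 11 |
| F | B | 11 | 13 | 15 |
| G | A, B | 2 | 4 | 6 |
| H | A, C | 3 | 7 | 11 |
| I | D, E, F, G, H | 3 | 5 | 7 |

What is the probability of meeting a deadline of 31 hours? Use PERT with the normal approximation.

0.942

te_A = (4 + 4·5 + 18)/6 = 42/6 = 7; σ²_A = ((18−4)/6)² = 5.444
te_B = (1 + 4·2 + 3)/6 = 12/6 = 2; σ²_B = ((3−1)/6)² = 0.111
te_C = (1 + 4·2 + 9)/6 = 18/6 = 3; σ²_C = ((9−1)/6)² = 1.778
te_D = (4 + 4·5 + 6)/6 = 30/6 = 5; σ²_D = ((6−4)/6)² = 0.111
te_E = (1 + 4·6 + 11)/6 = 36/6 = 6; σ²_E = ((11−1)/6)² = 2.778
te_F = (11 + 4·13 + 15)/6 = 78/6 = 13; σ²_F = ((15−11)/6)² = 0.444
te_G = (2 + 4·4 + 6)/6 = 24/6 = 4; σ²_G = ((6−2)/6)² = 0.444
te_H = (3 + 4·7 + 11)/6 = 42/6 = 7; σ²_H = ((11−3)/6)² = 1.778
te_I = (3 + 4·5 + 7)/6 = 30/6 = 5; σ²_I = ((7−3)/6)² = 0.444

Forward pass:
ES_A = 0; EF_A = 7
ES_B = 7; EF_B = 7+2 = 9
ES_C = 7; EF_C = 7+3 = 10
ES_D = 7; EF_D = 7+5 = 12
ES_E = 7; EF_E = 7+6 = 13
ES_F = 9; EF_F = 9+13 = 22
ES_G = max(EF_A=7, EF_B=9) = 9; EF_G = 9+4 = 13
ES_H = max(EF_A=7, EF_C=10) = 10; EF_H = 10+7 = 17
ES_I = max(EF_D=12, EF_E=13, EF_F=22, EF_G=13, EF_H=17) = 22; EF_I = 22+5 = 27
Expected project duration μ = 27 hours. Critical path: A → B → F → I.

Variance along critical path = 5.444 + 0.111 + 0.444 + 0.444 = 6.444; σ = √6.444 = 2.539 hours.
Z = (31 − 27) / 2.539 = 1.576
P(T ≤ 31) = Φ(1.576) ≈ 0.942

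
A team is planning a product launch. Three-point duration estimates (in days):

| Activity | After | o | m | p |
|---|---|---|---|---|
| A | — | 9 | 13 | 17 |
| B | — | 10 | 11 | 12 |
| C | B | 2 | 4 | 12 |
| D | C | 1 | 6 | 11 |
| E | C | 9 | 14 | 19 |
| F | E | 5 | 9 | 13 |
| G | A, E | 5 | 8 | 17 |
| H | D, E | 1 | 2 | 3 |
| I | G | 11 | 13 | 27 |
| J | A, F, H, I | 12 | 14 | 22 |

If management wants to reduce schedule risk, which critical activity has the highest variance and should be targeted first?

te_A = (9 + 4·13 + 17)/6 = 78/6 = 13; σ²_A = ((17−9)/6)² = 1.778
te_B = (10 + 4·11 + 12)/6 = 66/6 = 11; σ²_B = ((12−10)/6)² = 0.111
te_C = (2 + 4·4 + 12)/6 = 30/6 = 5; σ²_C = ((12−2)/6)² = 2.778
te_D = (1 + 4·6 + 11)/6 = 36/6 = 6; σ²_D = ((11−1)/6)² = 2.778
te_E = (9 + 4·14 + 19)/6 = 84/6 = 14; σ²_E = ((19−9)/6)² = 2.778
te_F = (5 + 4·9 + 13)/6 = 54/6 = 9; σ²_F = ((13−5)/6)² = 1.778
te_G = (5 + 4·8 + 17)/6 = 54/6 = 9; σ²_G = ((17−5)/6)² = 4.000
te_H = (1 + 4·2 + 3)/6 = 12/6 = 2; σ²_H = ((3−1)/6)² = 0.111
te_I = (11 + 4·13 + 27)/6 = 90/6 = 15; σ²_I = ((27−11)/6)² = 7.111
te_J = (12 + 4·14 + 22)/6 = 90/6 = 15; σ²_J = ((22−12)/6)² = 2.778

Forward pass:
ES_A = 0; EF_A = 13
ES_B = 0; EF_B = 11
ES_C = 11; EF_C = 11+5 = 16
ES_D = 16; EF_D = 16+6 = 22
ES_E = 16; EF_E = 16+14 = 30
ES_F = 30; EF_F = 30+9 = 39
ES_G = max(EF_A=13, EF_E=30) = 30; EF_G = 30+9 = 39
ES_H = max(EF_D=22, EF_E=30) = 30; EF_H = 30+2 = 32
ES_I = 39; EF_I = 39+15 = 54
ES_J = max(EF_A=13, EF_F=39, EF_H=32, EF_I=54) = 54; EF_J = 54+15 = 69
Expected project duration μ = 69 days. Critical path: B → C → E → G → I → J.

Variances on critical path: σ²_B=0.111, σ²_C=2.778, σ²_E=2.778, σ²_G=4.000, σ²_I=7.111, σ²_J=2.778.
Largest is σ²_I = 7.111.

I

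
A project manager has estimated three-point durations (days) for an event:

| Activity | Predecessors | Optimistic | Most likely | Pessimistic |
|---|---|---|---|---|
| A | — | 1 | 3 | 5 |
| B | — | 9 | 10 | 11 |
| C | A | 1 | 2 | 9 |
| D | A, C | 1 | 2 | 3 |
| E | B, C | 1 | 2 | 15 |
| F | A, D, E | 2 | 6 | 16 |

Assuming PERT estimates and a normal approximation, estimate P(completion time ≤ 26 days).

0.934

te_A = (1 + 4·3 + 5)/6 = 18/6 = 3; σ²_A = ((5−1)/6)² = 0.444
te_B = (9 + 4·10 + 11)/6 = 60/6 = 10; σ²_B = ((11−9)/6)² = 0.111
te_C = (1 + 4·2 + 9)/6 = 18/6 = 3; σ²_C = ((9−1)/6)² = 1.778
te_D = (1 + 4·2 + 3)/6 = 12/6 = 2; σ²_D = ((3−1)/6)² = 0.111
te_E = (1 + 4·2 + 15)/6 = 24/6 = 4; σ²_E = ((15−1)/6)² = 5.444
te_F = (2 + 4·6 + 16)/6 = 42/6 = 7; σ²_F = ((16−2)/6)² = 5.444

Forward pass:
ES_A = 0; EF_A = 3
ES_B = 0; EF_B = 10
ES_C = 3; EF_C = 3+3 = 6
ES_D = max(EF_A=3, EF_C=6) = 6; EF_D = 6+2 = 8
ES_E = max(EF_B=10, EF_C=6) = 10; EF_E = 10+4 = 14
ES_F = max(EF_A=3, EF_D=8, EF_E=14) = 14; EF_F = 14+7 = 21
Expected project duration μ = 21 days. Critical path: B → E → F.

Variance along critical path = 0.111 + 5.444 + 5.444 = 11.000; σ = √11.000 = 3.317 days.
Z = (26 − 21) / 3.317 = 1.508
P(T ≤ 26) = Φ(1.508) ≈ 0.934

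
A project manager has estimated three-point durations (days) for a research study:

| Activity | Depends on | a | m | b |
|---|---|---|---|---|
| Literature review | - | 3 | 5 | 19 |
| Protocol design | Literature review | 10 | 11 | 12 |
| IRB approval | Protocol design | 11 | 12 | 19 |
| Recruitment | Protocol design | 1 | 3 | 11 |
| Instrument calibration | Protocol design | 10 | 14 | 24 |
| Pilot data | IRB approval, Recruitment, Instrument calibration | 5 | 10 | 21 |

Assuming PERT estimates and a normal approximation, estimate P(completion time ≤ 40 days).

te_Literature review = (3 + 4·5 + 19)/6 = 42/6 = 7; σ²_Literature review = ((19−3)/6)² = 7.111
te_Protocol design = (10 + 4·11 + 12)/6 = 66/6 = 11; σ²_Protocol design = ((12−10)/6)² = 0.111
te_IRB approval = (11 + 4·12 + 19)/6 = 78/6 = 13; σ²_IRB approval = ((19−11)/6)² = 1.778
te_Recruitment = (1 + 4·3 + 11)/6 = 24/6 = 4; σ²_Recruitment = ((11−1)/6)² = 2.778
te_Instrument calibration = (10 + 4·14 + 24)/6 = 90/6 = 15; σ²_Instrument calibration = ((24−10)/6)² = 5.444
te_Pilot data = (5 + 4·10 + 21)/6 = 66/6 = 11; σ²_Pilot data = ((21−5)/6)² = 7.111

Forward pass:
ES_Literature review = 0; EF_Literature review = 7
ES_Protocol design = 7; EF_Protocol design = 7+11 = 18
ES_IRB approval = 18; EF_IRB approval = 18+13 = 31
ES_Recruitment = 18; EF_Recruitment = 18+4 = 22
ES_Instrument calibration = 18; EF_Instrument calibration = 18+15 = 33
ES_Pilot data = max(EF_IRB approval=31, EF_Recruitment=22, EF_Instrument calibration=33) = 33; EF_Pilot data = 33+11 = 44
Expected project duration μ = 44 days. Critical path: Literature review → Protocol design → Instrument calibration → Pilot data.

Variance along critical path = 7.111 + 0.111 + 5.444 + 7.111 = 19.778; σ = √19.778 = 4.447 days.
Z = (40 − 44) / 4.447 = -0.899
P(T ≤ 40) = Φ(-0.899) ≈ 0.184

0.184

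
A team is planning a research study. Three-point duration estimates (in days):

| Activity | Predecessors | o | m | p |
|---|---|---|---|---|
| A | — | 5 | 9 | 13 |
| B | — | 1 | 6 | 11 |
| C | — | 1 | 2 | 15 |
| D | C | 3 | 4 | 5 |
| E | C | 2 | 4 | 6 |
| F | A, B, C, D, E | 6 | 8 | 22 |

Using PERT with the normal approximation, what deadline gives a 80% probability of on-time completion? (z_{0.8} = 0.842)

te_A = (5 + 4·9 + 13)/6 = 54/6 = 9; σ²_A = ((13−5)/6)² = 1.778
te_B = (1 + 4·6 + 11)/6 = 36/6 = 6; σ²_B = ((11−1)/6)² = 2.778
te_C = (1 + 4·2 + 15)/6 = 24/6 = 4; σ²_C = ((15−1)/6)² = 5.444
te_D = (3 + 4·4 + 5)/6 = 24/6 = 4; σ²_D = ((5−3)/6)² = 0.111
te_E = (2 + 4·4 + 6)/6 = 24/6 = 4; σ²_E = ((6−2)/6)² = 0.444
te_F = (6 + 4·8 + 22)/6 = 60/6 = 10; σ²_F = ((22−6)/6)² = 7.111

Forward pass:
ES_A = 0; EF_A = 9
ES_B = 0; EF_B = 6
ES_C = 0; EF_C = 4
ES_D = 4; EF_D = 4+4 = 8
ES_E = 4; EF_E = 4+4 = 8
ES_F = max(EF_A=9, EF_B=6, EF_C=4, EF_D=8, EF_E=8) = 9; EF_F = 9+10 = 19
Expected project duration μ = 19 days. Critical path: A → F.

Variance along critical path = 1.778 + 7.111 = 8.889; σ = 2.981 days.
D = μ + z·σ = 19 + 0.842·2.981 = 21.5 days

21.5 days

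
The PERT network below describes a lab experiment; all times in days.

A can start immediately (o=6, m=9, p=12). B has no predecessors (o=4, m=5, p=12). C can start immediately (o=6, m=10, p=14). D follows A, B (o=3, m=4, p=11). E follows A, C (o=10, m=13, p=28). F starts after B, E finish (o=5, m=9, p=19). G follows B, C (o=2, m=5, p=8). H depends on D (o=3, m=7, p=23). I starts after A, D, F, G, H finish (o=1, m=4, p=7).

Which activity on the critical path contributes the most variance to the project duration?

te_A = (6 + 4·9 + 12)/6 = 54/6 = 9; σ²_A = ((12−6)/6)² = 1.000
te_B = (4 + 4·5 + 12)/6 = 36/6 = 6; σ²_B = ((12−4)/6)² = 1.778
te_C = (6 + 4·10 + 14)/6 = 60/6 = 10; σ²_C = ((14−6)/6)² = 1.778
te_D = (3 + 4·4 + 11)/6 = 30/6 = 5; σ²_D = ((11−3)/6)² = 1.778
te_E = (10 + 4·13 + 28)/6 = 90/6 = 15; σ²_E = ((28−10)/6)² = 9.000
te_F = (5 + 4·9 + 19)/6 = 60/6 = 10; σ²_F = ((19−5)/6)² = 5.444
te_G = (2 + 4·5 + 8)/6 = 30/6 = 5; σ²_G = ((8−2)/6)² = 1.000
te_H = (3 + 4·7 + 23)/6 = 54/6 = 9; σ²_H = ((23−3)/6)² = 11.111
te_I = (1 + 4·4 + 7)/6 = 24/6 = 4; σ²_I = ((7−1)/6)² = 1.000

Forward pass:
ES_A = 0; EF_A = 9
ES_B = 0; EF_B = 6
ES_C = 0; EF_C = 10
ES_D = max(EF_A=9, EF_B=6) = 9; EF_D = 9+5 = 14
ES_E = max(EF_A=9, EF_C=10) = 10; EF_E = 10+15 = 25
ES_F = max(EF_B=6, EF_E=25) = 25; EF_F = 25+10 = 35
ES_G = max(EF_B=6, EF_C=10) = 10; EF_G = 10+5 = 15
ES_H = 14; EF_H = 14+9 = 23
ES_I = max(EF_A=9, EF_D=14, EF_F=35, EF_G=15, EF_H=23) = 35; EF_I = 35+4 = 39
Expected project duration μ = 39 days. Critical path: C → E → F → I.

Variances on critical path: σ²_C=1.778, σ²_E=9.000, σ²_F=5.444, σ²_I=1.000.
Largest is σ²_E = 9.000.

E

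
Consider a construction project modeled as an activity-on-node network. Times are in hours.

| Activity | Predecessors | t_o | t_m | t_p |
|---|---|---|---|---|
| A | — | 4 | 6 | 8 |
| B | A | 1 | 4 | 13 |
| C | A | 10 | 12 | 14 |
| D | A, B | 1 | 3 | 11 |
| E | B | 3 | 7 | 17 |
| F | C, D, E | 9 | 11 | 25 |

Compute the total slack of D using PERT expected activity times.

4 hours

te_A = (4 + 4·6 + 8)/6 = 36/6 = 6
te_B = (1 + 4·4 + 13)/6 = 30/6 = 5
te_C = (10 + 4·12 + 14)/6 = 72/6 = 12
te_D = (1 + 4·3 + 11)/6 = 24/6 = 4
te_E = (3 + 4·7 + 17)/6 = 48/6 = 8
te_F = (9 + 4·11 + 25)/6 = 78/6 = 13

Forward pass:
ES_A = 0; EF_A = 6
ES_B = 6; EF_B = 6+5 = 11
ES_C = 6; EF_C = 6+12 = 18
ES_D = max(EF_A=6, EF_B=11) = 11; EF_D = 11+4 = 15
ES_E = 11; EF_E = 11+8 = 19
ES_F = max(EF_C=18, EF_D=15, EF_E=19) = 19; EF_F = 19+13 = 32
Expected project duration μ = 32 hours. Critical path: A → B → E → F.

Backward pass:
LF_F = 32; LS_F = 32−13 = 19
LF_E = LS_F = 19; LS_E = 19−8 = 11
LF_D = LS_F = 19; LS_D = 19−4 = 15
LF_C = LS_F = 19; LS_C = 19−12 = 7
LF_B = min(LS_D=15, LS_E=11) = 11; LS_B = 11−5 = 6
LF_A = min(LS_B=6, LS_C=7, LS_D=15) = 6; LS_A = 6−6 = 0
Slack_D = LS_D − ES_D = 15 − 11 = 4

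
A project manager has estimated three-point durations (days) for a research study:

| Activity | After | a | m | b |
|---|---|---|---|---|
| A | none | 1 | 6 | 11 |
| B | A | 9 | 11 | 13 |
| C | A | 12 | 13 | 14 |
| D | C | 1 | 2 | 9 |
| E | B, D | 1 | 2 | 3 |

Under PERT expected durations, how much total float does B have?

5 days

te_A = (1 + 4·6 + 11)/6 = 36/6 = 6
te_B = (9 + 4·11 + 13)/6 = 66/6 = 11
te_C = (12 + 4·13 + 14)/6 = 78/6 = 13
te_D = (1 + 4·2 + 9)/6 = 18/6 = 3
te_E = (1 + 4·2 + 3)/6 = 12/6 = 2

Forward pass:
ES_A = 0; EF_A = 6
ES_B = 6; EF_B = 6+11 = 17
ES_C = 6; EF_C = 6+13 = 19
ES_D = 19; EF_D = 19+3 = 22
ES_E = max(EF_B=17, EF_D=22) = 22; EF_E = 22+2 = 24
Expected project duration μ = 24 days. Critical path: A → C → D → E.

Backward pass:
LF_E = 24; LS_E = 24−2 = 22
LF_D = LS_E = 22; LS_D = 22−3 = 19
LF_C = LS_D = 19; LS_C = 19−13 = 6
LF_B = LS_E = 22; LS_B = 22−11 = 11
LF_A = min(LS_B=11, LS_C=6) = 6; LS_A = 6−6 = 0
Slack_B = LS_B − ES_B = 11 − 6 = 5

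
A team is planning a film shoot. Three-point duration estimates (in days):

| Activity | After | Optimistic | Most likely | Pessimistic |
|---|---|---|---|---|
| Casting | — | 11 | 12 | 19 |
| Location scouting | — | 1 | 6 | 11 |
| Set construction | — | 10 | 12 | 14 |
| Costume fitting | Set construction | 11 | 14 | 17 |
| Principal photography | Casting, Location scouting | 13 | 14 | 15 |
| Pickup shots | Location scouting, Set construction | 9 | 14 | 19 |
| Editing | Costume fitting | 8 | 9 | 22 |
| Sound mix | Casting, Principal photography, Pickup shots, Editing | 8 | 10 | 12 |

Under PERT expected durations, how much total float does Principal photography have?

te_Casting = (11 + 4·12 + 19)/6 = 78/6 = 13
te_Location scouting = (1 + 4·6 + 11)/6 = 36/6 = 6
te_Set construction = (10 + 4·12 + 14)/6 = 72/6 = 12
te_Costume fitting = (11 + 4·14 + 17)/6 = 84/6 = 14
te_Principal photography = (13 + 4·14 + 15)/6 = 84/6 = 14
te_Pickup shots = (9 + 4·14 + 19)/6 = 84/6 = 14
te_Editing = (8 + 4·9 + 22)/6 = 66/6 = 11
te_Sound mix = (8 + 4·10 + 12)/6 = 60/6 = 10

Forward pass:
ES_Casting = 0; EF_Casting = 13
ES_Location scouting = 0; EF_Location scouting = 6
ES_Set construction = 0; EF_Set construction = 12
ES_Costume fitting = 12; EF_Costume fitting = 12+14 = 26
ES_Principal photography = max(EF_Casting=13, EF_Location scouting=6) = 13; EF_Principal photography = 13+14 = 27
ES_Pickup shots = max(EF_Location scouting=6, EF_Set construction=12) = 12; EF_Pickup shots = 12+14 = 26
ES_Editing = 26; EF_Editing = 26+11 = 37
ES_Sound mix = max(EF_Casting=13, EF_Principal photography=27, EF_Pickup shots=26, EF_Editing=37) = 37; EF_Sound mix = 37+10 = 47
Expected project duration μ = 47 days. Critical path: Set construction → Costume fitting → Editing → Sound mix.

Backward pass:
LF_Sound mix = 47; LS_Sound mix = 47−10 = 37
LF_Editing = LS_Sound mix = 37; LS_Editing = 37−11 = 26
LF_Pickup shots = LS_Sound mix = 37; LS_Pickup shots = 37−14 = 23
LF_Principal photography = LS_Sound mix = 37; LS_Principal photography = 37−14 = 23
LF_Costume fitting = LS_Editing = 26; LS_Costume fitting = 26−14 = 12
LF_Set construction = min(LS_Costume fitting=12, LS_Pickup shots=23) = 12; LS_Set construction = 12−12 = 0
LF_Location scouting = min(LS_Principal photography=23, LS_Pickup shots=23) = 23; LS_Location scouting = 23−6 = 17
LF_Casting = min(LS_Principal photography=23, LS_Sound mix=37) = 23; LS_Casting = 23−13 = 10
Slack_Principal photography = LS_Principal photography − ES_Principal photography = 23 − 13 = 10

10 days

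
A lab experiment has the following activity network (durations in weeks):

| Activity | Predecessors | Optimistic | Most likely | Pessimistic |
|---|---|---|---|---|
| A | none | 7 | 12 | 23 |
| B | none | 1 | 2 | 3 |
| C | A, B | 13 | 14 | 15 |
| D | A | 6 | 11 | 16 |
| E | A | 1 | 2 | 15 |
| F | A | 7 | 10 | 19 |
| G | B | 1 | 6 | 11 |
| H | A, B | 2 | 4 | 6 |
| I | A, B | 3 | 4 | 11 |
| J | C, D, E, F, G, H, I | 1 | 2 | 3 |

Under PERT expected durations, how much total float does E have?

10 weeks

te_A = (7 + 4·12 + 23)/6 = 78/6 = 13
te_B = (1 + 4·2 + 3)/6 = 12/6 = 2
te_C = (13 + 4·14 + 15)/6 = 84/6 = 14
te_D = (6 + 4·11 + 16)/6 = 66/6 = 11
te_E = (1 + 4·2 + 15)/6 = 24/6 = 4
te_F = (7 + 4·10 + 19)/6 = 66/6 = 11
te_G = (1 + 4·6 + 11)/6 = 36/6 = 6
te_H = (2 + 4·4 + 6)/6 = 24/6 = 4
te_I = (3 + 4·4 + 11)/6 = 30/6 = 5
te_J = (1 + 4·2 + 3)/6 = 12/6 = 2

Forward pass:
ES_A = 0; EF_A = 13
ES_B = 0; EF_B = 2
ES_C = max(EF_A=13, EF_B=2) = 13; EF_C = 13+14 = 27
ES_D = 13; EF_D = 13+11 = 24
ES_E = 13; EF_E = 13+4 = 17
ES_F = 13; EF_F = 13+11 = 24
ES_G = 2; EF_G = 2+6 = 8
ES_H = max(EF_A=13, EF_B=2) = 13; EF_H = 13+4 = 17
ES_I = max(EF_A=13, EF_B=2) = 13; EF_I = 13+5 = 18
ES_J = max(EF_C=27, EF_D=24, EF_E=17, EF_F=24, EF_G=8, EF_H=17, EF_I=18) = 27; EF_J = 27+2 = 29
Expected project duration μ = 29 weeks. Critical path: A → C → J.

Backward pass:
LF_J = 29; LS_J = 29−2 = 27
LF_I = LS_J = 27; LS_I = 27−5 = 22
LF_H = LS_J = 27; LS_H = 27−4 = 23
LF_G = LS_J = 27; LS_G = 27−6 = 21
LF_F = LS_J = 27; LS_F = 27−11 = 16
LF_E = LS_J = 27; LS_E = 27−4 = 23
LF_D = LS_J = 27; LS_D = 27−11 = 16
LF_C = LS_J = 27; LS_C = 27−14 = 13
LF_B = min(LS_C=13, LS_G=21, LS_H=23, LS_I=22) = 13; LS_B = 13−2 = 11
LF_A = min(LS_C=13, LS_D=16, LS_E=23, LS_F=16, LS_H=23, LS_I=22) = 13; LS_A = 13−13 = 0
Slack_E = LS_E − ES_E = 23 − 13 = 10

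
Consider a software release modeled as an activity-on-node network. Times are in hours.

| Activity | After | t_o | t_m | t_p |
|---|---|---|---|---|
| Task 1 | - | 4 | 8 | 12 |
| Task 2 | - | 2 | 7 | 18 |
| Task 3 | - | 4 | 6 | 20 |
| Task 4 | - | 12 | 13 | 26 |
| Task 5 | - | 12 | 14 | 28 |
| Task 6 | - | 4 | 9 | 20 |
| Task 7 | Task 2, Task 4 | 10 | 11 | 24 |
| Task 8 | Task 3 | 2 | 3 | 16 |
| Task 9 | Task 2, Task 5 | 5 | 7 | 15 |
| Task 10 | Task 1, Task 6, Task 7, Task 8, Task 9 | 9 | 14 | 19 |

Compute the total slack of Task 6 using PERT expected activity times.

te_Task 1 = (4 + 4·8 + 12)/6 = 48/6 = 8
te_Task 2 = (2 + 4·7 + 18)/6 = 48/6 = 8
te_Task 3 = (4 + 4·6 + 20)/6 = 48/6 = 8
te_Task 4 = (12 + 4·13 + 26)/6 = 90/6 = 15
te_Task 5 = (12 + 4·14 + 28)/6 = 96/6 = 16
te_Task 6 = (4 + 4·9 + 20)/6 = 60/6 = 10
te_Task 7 = (10 + 4·11 + 24)/6 = 78/6 = 13
te_Task 8 = (2 + 4·3 + 16)/6 = 30/6 = 5
te_Task 9 = (5 + 4·7 + 15)/6 = 48/6 = 8
te_Task 10 = (9 + 4·14 + 19)/6 = 84/6 = 14

Forward pass:
ES_Task 1 = 0; EF_Task 1 = 8
ES_Task 2 = 0; EF_Task 2 = 8
ES_Task 3 = 0; EF_Task 3 = 8
ES_Task 4 = 0; EF_Task 4 = 15
ES_Task 5 = 0; EF_Task 5 = 16
ES_Task 6 = 0; EF_Task 6 = 10
ES_Task 7 = max(EF_Task 2=8, EF_Task 4=15) = 15; EF_Task 7 = 15+13 = 28
ES_Task 8 = 8; EF_Task 8 = 8+5 = 13
ES_Task 9 = max(EF_Task 2=8, EF_Task 5=16) = 16; EF_Task 9 = 16+8 = 24
ES_Task 10 = max(EF_Task 1=8, EF_Task 6=10, EF_Task 7=28, EF_Task 8=13, EF_Task 9=24) = 28; EF_Task 10 = 28+14 = 42
Expected project duration μ = 42 hours. Critical path: Task 4 → Task 7 → Task 10.

Backward pass:
LF_Task 10 = 42; LS_Task 10 = 42−14 = 28
LF_Task 9 = LS_Task 10 = 28; LS_Task 9 = 28−8 = 20
LF_Task 8 = LS_Task 10 = 28; LS_Task 8 = 28−5 = 23
LF_Task 7 = LS_Task 10 = 28; LS_Task 7 = 28−13 = 15
LF_Task 6 = LS_Task 10 = 28; LS_Task 6 = 28−10 = 18
LF_Task 5 = LS_Task 9 = 20; LS_Task 5 = 20−16 = 4
LF_Task 4 = LS_Task 7 = 15; LS_Task 4 = 15−15 = 0
LF_Task 3 = LS_Task 8 = 23; LS_Task 3 = 23−8 = 15
LF_Task 2 = min(LS_Task 7=15, LS_Task 9=20) = 15; LS_Task 2 = 15−8 = 7
LF_Task 1 = LS_Task 10 = 28; LS_Task 1 = 28−8 = 20
Slack_Task 6 = LS_Task 6 − ES_Task 6 = 18 − 0 = 18

18 hours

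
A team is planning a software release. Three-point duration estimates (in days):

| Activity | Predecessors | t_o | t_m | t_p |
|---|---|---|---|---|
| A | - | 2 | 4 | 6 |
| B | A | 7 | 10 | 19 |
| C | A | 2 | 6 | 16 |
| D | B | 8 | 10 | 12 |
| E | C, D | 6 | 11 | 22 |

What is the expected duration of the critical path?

37 days

te_A = (2 + 4·4 + 6)/6 = 24/6 = 4
te_B = (7 + 4·10 + 19)/6 = 66/6 = 11
te_C = (2 + 4·6 + 16)/6 = 42/6 = 7
te_D = (8 + 4·10 + 12)/6 = 60/6 = 10
te_E = (6 + 4·11 + 22)/6 = 72/6 = 12

Forward pass:
ES_A = 0; EF_A = 4
ES_B = 4; EF_B = 4+11 = 15
ES_C = 4; EF_C = 4+7 = 11
ES_D = 15; EF_D = 15+10 = 25
ES_E = max(EF_C=11, EF_D=25) = 25; EF_E = 25+12 = 37
Expected project duration μ = 37 days. Critical path: A → B → D → E.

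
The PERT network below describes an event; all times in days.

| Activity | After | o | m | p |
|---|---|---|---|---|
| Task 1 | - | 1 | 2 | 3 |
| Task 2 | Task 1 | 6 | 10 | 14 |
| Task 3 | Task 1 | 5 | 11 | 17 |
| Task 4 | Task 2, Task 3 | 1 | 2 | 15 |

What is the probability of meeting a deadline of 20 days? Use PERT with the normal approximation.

0.834

te_Task 1 = (1 + 4·2 + 3)/6 = 12/6 = 2; σ²_Task 1 = ((3−1)/6)² = 0.111
te_Task 2 = (6 + 4·10 + 14)/6 = 60/6 = 10; σ²_Task 2 = ((14−6)/6)² = 1.778
te_Task 3 = (5 + 4·11 + 17)/6 = 66/6 = 11; σ²_Task 3 = ((17−5)/6)² = 4.000
te_Task 4 = (1 + 4·2 + 15)/6 = 24/6 = 4; σ²_Task 4 = ((15−1)/6)² = 5.444

Forward pass:
ES_Task 1 = 0; EF_Task 1 = 2
ES_Task 2 = 2; EF_Task 2 = 2+10 = 12
ES_Task 3 = 2; EF_Task 3 = 2+11 = 13
ES_Task 4 = max(EF_Task 2=12, EF_Task 3=13) = 13; EF_Task 4 = 13+4 = 17
Expected project duration μ = 17 days. Critical path: Task 1 → Task 3 → Task 4.

Variance along critical path = 0.111 + 4.000 + 5.444 = 9.556; σ = √9.556 = 3.091 days.
Z = (20 − 17) / 3.091 = 0.970
P(T ≤ 20) = Φ(0.970) ≈ 0.834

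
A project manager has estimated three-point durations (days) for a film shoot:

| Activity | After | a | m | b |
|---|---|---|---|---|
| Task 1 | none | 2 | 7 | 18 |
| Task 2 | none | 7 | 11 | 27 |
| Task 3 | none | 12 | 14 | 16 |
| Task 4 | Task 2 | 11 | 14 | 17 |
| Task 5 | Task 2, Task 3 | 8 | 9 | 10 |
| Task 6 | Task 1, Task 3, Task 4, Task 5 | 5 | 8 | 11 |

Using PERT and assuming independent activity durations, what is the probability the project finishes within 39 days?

0.865

te_Task 1 = (2 + 4·7 + 18)/6 = 48/6 = 8; σ²_Task 1 = ((18−2)/6)² = 7.111
te_Task 2 = (7 + 4·11 + 27)/6 = 78/6 = 13; σ²_Task 2 = ((27−7)/6)² = 11.111
te_Task 3 = (12 + 4·14 + 16)/6 = 84/6 = 14; σ²_Task 3 = ((16−12)/6)² = 0.444
te_Task 4 = (11 + 4·14 + 17)/6 = 84/6 = 14; σ²_Task 4 = ((17−11)/6)² = 1.000
te_Task 5 = (8 + 4·9 + 10)/6 = 54/6 = 9; σ²_Task 5 = ((10−8)/6)² = 0.111
te_Task 6 = (5 + 4·8 + 11)/6 = 48/6 = 8; σ²_Task 6 = ((11−5)/6)² = 1.000

Forward pass:
ES_Task 1 = 0; EF_Task 1 = 8
ES_Task 2 = 0; EF_Task 2 = 13
ES_Task 3 = 0; EF_Task 3 = 14
ES_Task 4 = 13; EF_Task 4 = 13+14 = 27
ES_Task 5 = max(EF_Task 2=13, EF_Task 3=14) = 14; EF_Task 5 = 14+9 = 23
ES_Task 6 = max(EF_Task 1=8, EF_Task 3=14, EF_Task 4=27, EF_Task 5=23) = 27; EF_Task 6 = 27+8 = 35
Expected project duration μ = 35 days. Critical path: Task 2 → Task 4 → Task 6.

Variance along critical path = 11.111 + 1.000 + 1.000 = 13.111; σ = √13.111 = 3.621 days.
Z = (39 − 35) / 3.621 = 1.105
P(T ≤ 39) = Φ(1.105) ≈ 0.865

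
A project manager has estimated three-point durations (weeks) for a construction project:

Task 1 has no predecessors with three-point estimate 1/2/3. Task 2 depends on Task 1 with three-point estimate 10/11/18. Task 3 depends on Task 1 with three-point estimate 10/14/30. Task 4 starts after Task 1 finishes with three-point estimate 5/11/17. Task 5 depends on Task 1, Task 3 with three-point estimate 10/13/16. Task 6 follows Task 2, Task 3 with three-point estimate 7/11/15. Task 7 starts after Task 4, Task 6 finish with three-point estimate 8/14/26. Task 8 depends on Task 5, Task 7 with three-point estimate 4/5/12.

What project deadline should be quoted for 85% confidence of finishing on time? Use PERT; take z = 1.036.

55.1 weeks

te_Task 1 = (1 + 4·2 + 3)/6 = 12/6 = 2; σ²_Task 1 = ((3−1)/6)² = 0.111
te_Task 2 = (10 + 4·11 + 18)/6 = 72/6 = 12; σ²_Task 2 = ((18−10)/6)² = 1.778
te_Task 3 = (10 + 4·14 + 30)/6 = 96/6 = 16; σ²_Task 3 = ((30−10)/6)² = 11.111
te_Task 4 = (5 + 4·11 + 17)/6 = 66/6 = 11; σ²_Task 4 = ((17−5)/6)² = 4.000
te_Task 5 = (10 + 4·13 + 16)/6 = 78/6 = 13; σ²_Task 5 = ((16−10)/6)² = 1.000
te_Task 6 = (7 + 4·11 + 15)/6 = 66/6 = 11; σ²_Task 6 = ((15−7)/6)² = 1.778
te_Task 7 = (8 + 4·14 + 26)/6 = 90/6 = 15; σ²_Task 7 = ((26−8)/6)² = 9.000
te_Task 8 = (4 + 4·5 + 12)/6 = 36/6 = 6; σ²_Task 8 = ((12−4)/6)² = 1.778

Forward pass:
ES_Task 1 = 0; EF_Task 1 = 2
ES_Task 2 = 2; EF_Task 2 = 2+12 = 14
ES_Task 3 = 2; EF_Task 3 = 2+16 = 18
ES_Task 4 = 2; EF_Task 4 = 2+11 = 13
ES_Task 5 = max(EF_Task 1=2, EF_Task 3=18) = 18; EF_Task 5 = 18+13 = 31
ES_Task 6 = max(EF_Task 2=14, EF_Task 3=18) = 18; EF_Task 6 = 18+11 = 29
ES_Task 7 = max(EF_Task 4=13, EF_Task 6=29) = 29; EF_Task 7 = 29+15 = 44
ES_Task 8 = max(EF_Task 5=31, EF_Task 7=44) = 44; EF_Task 8 = 44+6 = 50
Expected project duration μ = 50 weeks. Critical path: Task 1 → Task 3 → Task 6 → Task 7 → Task 8.

Variance along critical path = 0.111 + 11.111 + 1.778 + 9.000 + 1.778 = 23.778; σ = 4.876 weeks.
D = μ + z·σ = 50 + 1.036·4.876 = 55.1 weeks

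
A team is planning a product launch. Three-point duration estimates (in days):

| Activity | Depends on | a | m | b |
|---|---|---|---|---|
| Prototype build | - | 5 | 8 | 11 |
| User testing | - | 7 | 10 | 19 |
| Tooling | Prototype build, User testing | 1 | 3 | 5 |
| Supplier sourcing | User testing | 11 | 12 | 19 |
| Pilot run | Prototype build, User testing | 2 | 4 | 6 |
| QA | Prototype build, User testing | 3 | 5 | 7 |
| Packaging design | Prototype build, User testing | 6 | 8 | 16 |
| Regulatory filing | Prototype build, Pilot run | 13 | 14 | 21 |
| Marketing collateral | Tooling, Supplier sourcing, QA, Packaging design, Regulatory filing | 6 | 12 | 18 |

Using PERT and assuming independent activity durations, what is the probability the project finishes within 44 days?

0.734

te_Prototype build = (5 + 4·8 + 11)/6 = 48/6 = 8; σ²_Prototype build = ((11−5)/6)² = 1.000
te_User testing = (7 + 4·10 + 19)/6 = 66/6 = 11; σ²_User testing = ((19−7)/6)² = 4.000
te_Tooling = (1 + 4·3 + 5)/6 = 18/6 = 3; σ²_Tooling = ((5−1)/6)² = 0.444
te_Supplier sourcing = (11 + 4·12 + 19)/6 = 78/6 = 13; σ²_Supplier sourcing = ((19−11)/6)² = 1.778
te_Pilot run = (2 + 4·4 + 6)/6 = 24/6 = 4; σ²_Pilot run = ((6−2)/6)² = 0.444
te_QA = (3 + 4·5 + 7)/6 = 30/6 = 5; σ²_QA = ((7−3)/6)² = 0.444
te_Packaging design = (6 + 4·8 + 16)/6 = 54/6 = 9; σ²_Packaging design = ((16−6)/6)² = 2.778
te_Regulatory filing = (13 + 4·14 + 21)/6 = 90/6 = 15; σ²_Regulatory filing = ((21−13)/6)² = 1.778
te_Marketing collateral = (6 + 4·12 + 18)/6 = 72/6 = 12; σ²_Marketing collateral = ((18−6)/6)² = 4.000

Forward pass:
ES_Prototype build = 0; EF_Prototype build = 8
ES_User testing = 0; EF_User testing = 11
ES_Tooling = max(EF_Prototype build=8, EF_User testing=11) = 11; EF_Tooling = 11+3 = 14
ES_Supplier sourcing = 11; EF_Supplier sourcing = 11+13 = 24
ES_Pilot run = max(EF_Prototype build=8, EF_User testing=11) = 11; EF_Pilot run = 11+4 = 15
ES_QA = max(EF_Prototype build=8, EF_User testing=11) = 11; EF_QA = 11+5 = 16
ES_Packaging design = max(EF_Prototype build=8, EF_User testing=11) = 11; EF_Packaging design = 11+9 = 20
ES_Regulatory filing = max(EF_Prototype build=8, EF_Pilot run=15) = 15; EF_Regulatory filing = 15+15 = 30
ES_Marketing collateral = max(EF_Tooling=14, EF_Supplier sourcing=24, EF_QA=16, EF_Packaging design=20, EF_Regulatory filing=30) = 30; EF_Marketing collateral = 30+12 = 42
Expected project duration μ = 42 days. Critical path: User testing → Pilot run → Regulatory filing → Marketing collateral.

Variance along critical path = 4.000 + 0.444 + 1.778 + 4.000 = 10.222; σ = √10.222 = 3.197 days.
Z = (44 − 42) / 3.197 = 0.626
P(T ≤ 44) = Φ(0.626) ≈ 0.734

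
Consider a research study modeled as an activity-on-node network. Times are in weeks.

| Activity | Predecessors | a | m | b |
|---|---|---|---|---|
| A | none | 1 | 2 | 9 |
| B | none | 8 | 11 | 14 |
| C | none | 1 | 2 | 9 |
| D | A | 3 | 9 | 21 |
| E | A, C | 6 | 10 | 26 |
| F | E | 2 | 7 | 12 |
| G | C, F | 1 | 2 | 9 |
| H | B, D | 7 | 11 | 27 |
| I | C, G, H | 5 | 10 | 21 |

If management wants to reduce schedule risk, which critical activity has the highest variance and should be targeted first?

te_A = (1 + 4·2 + 9)/6 = 18/6 = 3; σ²_A = ((9−1)/6)² = 1.778
te_B = (8 + 4·11 + 14)/6 = 66/6 = 11; σ²_B = ((14−8)/6)² = 1.000
te_C = (1 + 4·2 + 9)/6 = 18/6 = 3; σ²_C = ((9−1)/6)² = 1.778
te_D = (3 + 4·9 + 21)/6 = 60/6 = 10; σ²_D = ((21−3)/6)² = 9.000
te_E = (6 + 4·10 + 26)/6 = 72/6 = 12; σ²_E = ((26−6)/6)² = 11.111
te_F = (2 + 4·7 + 12)/6 = 42/6 = 7; σ²_F = ((12−2)/6)² = 2.778
te_G = (1 + 4·2 + 9)/6 = 18/6 = 3; σ²_G = ((9−1)/6)² = 1.778
te_H = (7 + 4·11 + 27)/6 = 78/6 = 13; σ²_H = ((27−7)/6)² = 11.111
te_I = (5 + 4·10 + 21)/6 = 66/6 = 11; σ²_I = ((21−5)/6)² = 7.111

Forward pass:
ES_A = 0; EF_A = 3
ES_B = 0; EF_B = 11
ES_C = 0; EF_C = 3
ES_D = 3; EF_D = 3+10 = 13
ES_E = max(EF_A=3, EF_C=3) = 3; EF_E = 3+12 = 15
ES_F = 15; EF_F = 15+7 = 22
ES_G = max(EF_C=3, EF_F=22) = 22; EF_G = 22+3 = 25
ES_H = max(EF_B=11, EF_D=13) = 13; EF_H = 13+13 = 26
ES_I = max(EF_C=3, EF_G=25, EF_H=26) = 26; EF_I = 26+11 = 37
Expected project duration μ = 37 weeks. Critical path: A → D → H → I.

Variances on critical path: σ²_A=1.778, σ²_D=9.000, σ²_H=11.111, σ²_I=7.111.
Largest is σ²_H = 11.111.

H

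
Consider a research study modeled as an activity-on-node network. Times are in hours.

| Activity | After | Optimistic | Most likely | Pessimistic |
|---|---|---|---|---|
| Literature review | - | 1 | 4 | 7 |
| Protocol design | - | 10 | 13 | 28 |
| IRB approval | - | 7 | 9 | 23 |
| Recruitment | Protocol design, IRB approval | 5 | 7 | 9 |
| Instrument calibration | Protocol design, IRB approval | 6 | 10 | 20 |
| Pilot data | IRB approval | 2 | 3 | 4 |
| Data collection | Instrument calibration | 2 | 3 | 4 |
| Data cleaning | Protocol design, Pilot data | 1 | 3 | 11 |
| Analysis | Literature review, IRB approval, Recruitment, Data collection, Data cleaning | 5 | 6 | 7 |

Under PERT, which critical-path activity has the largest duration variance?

te_Literature review = (1 + 4·4 + 7)/6 = 24/6 = 4; σ²_Literature review = ((7−1)/6)² = 1.000
te_Protocol design = (10 + 4·13 + 28)/6 = 90/6 = 15; σ²_Protocol design = ((28−10)/6)² = 9.000
te_IRB approval = (7 + 4·9 + 23)/6 = 66/6 = 11; σ²_IRB approval = ((23−7)/6)² = 7.111
te_Recruitment = (5 + 4·7 + 9)/6 = 42/6 = 7; σ²_Recruitment = ((9−5)/6)² = 0.444
te_Instrument calibration = (6 + 4·10 + 20)/6 = 66/6 = 11; σ²_Instrument calibration = ((20−6)/6)² = 5.444
te_Pilot data = (2 + 4·3 + 4)/6 = 18/6 = 3; σ²_Pilot data = ((4−2)/6)² = 0.111
te_Data collection = (2 + 4·3 + 4)/6 = 18/6 = 3; σ²_Data collection = ((4−2)/6)² = 0.111
te_Data cleaning = (1 + 4·3 + 11)/6 = 24/6 = 4; σ²_Data cleaning = ((11−1)/6)² = 2.778
te_Analysis = (5 + 4·6 + 7)/6 = 36/6 = 6; σ²_Analysis = ((7−5)/6)² = 0.111

Forward pass:
ES_Literature review = 0; EF_Literature review = 4
ES_Protocol design = 0; EF_Protocol design = 15
ES_IRB approval = 0; EF_IRB approval = 11
ES_Recruitment = max(EF_Protocol design=15, EF_IRB approval=11) = 15; EF_Recruitment = 15+7 = 22
ES_Instrument calibration = max(EF_Protocol design=15, EF_IRB approval=11) = 15; EF_Instrument calibration = 15+11 = 26
ES_Pilot data = 11; EF_Pilot data = 11+3 = 14
ES_Data collection = 26; EF_Data collection = 26+3 = 29
ES_Data cleaning = max(EF_Protocol design=15, EF_Pilot data=14) = 15; EF_Data cleaning = 15+4 = 19
ES_Analysis = max(EF_Literature review=4, EF_IRB approval=11, EF_Recruitment=22, EF_Data collection=29, EF_Data cleaning=19) = 29; EF_Analysis = 29+6 = 35
Expected project duration μ = 35 hours. Critical path: Protocol design → Instrument calibration → Data collection → Analysis.

Variances on critical path: σ²_Protocol design=9.000, σ²_Instrument calibration=5.444, σ²_Data collection=0.111, σ²_Analysis=0.111.
Largest is σ²_Protocol design = 9.000.

Protocol design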